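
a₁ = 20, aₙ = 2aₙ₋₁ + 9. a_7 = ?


Computing step by step:
a_1 = 20
a_2 = 49
a_3 = 107
a_4 = 223
a_5 = 455
a_6 = 919
a_7 = 1847


a_7 = 1847


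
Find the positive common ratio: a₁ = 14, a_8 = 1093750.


r^(n-1) = aₙ/a₁
r^7 = 1093750/14 = 78125
r = 78125^(1/7)
= 5

r = 5


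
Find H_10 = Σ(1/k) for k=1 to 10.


H_10 = 1/1 + 1/2 + 1/3 + 1/4 + 1/5 + 1/6 + 1/7 + 1/8 + 1/9 + 1/10
= 7381/2520
≈ 2.929

H_10 = 7381/2520 ≈ 2.929


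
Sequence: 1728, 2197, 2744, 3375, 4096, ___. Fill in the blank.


Pattern: perfect cubes: n³
Terms: 1728, 2197, 2744, 3375, 4096
Next term = 4913

Next term = 4913


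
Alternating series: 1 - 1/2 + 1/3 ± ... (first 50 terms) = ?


S = 1 - 1/2 + 1/3 - 1/4 + 1/5 - 1/6 + 1/7 - 1/8 ± ...
= 0.6832
(Full series converges to +ln(2) ≈ +0.6931)

S_50 = 0.6832


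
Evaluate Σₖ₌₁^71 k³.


n(n+1)/2 = 71×72/2 = 2556
Σk³ = 2556² = 6533136

Σk³ = 6533136


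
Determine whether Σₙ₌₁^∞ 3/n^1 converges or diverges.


p-series test: Σ c/n^p converges if p > 1, diverges if p ≤ 1 (constant c > 0 doesn't affect convergence).
p = 1
1 ≤ 1 → DIVERGES

Diverges (p = 1 ≤ 1)


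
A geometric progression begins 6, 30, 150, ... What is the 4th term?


aₙ = a₁·r^(n-1)
= 6×5^3
= 6×125
= 750

a_4 = 750


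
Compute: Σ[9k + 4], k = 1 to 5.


Σ(9k+4) = 9·Σk + 4·n
= 9·15 + 4·5
= 135 + 20 = 155

Σ = 155


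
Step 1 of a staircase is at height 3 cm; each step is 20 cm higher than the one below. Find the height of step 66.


aₙ = a₁ + (n-1)d
= 3 + (66-1)×20
= 3 + 1300
= 1303

a_66 = 1303


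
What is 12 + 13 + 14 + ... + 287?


Σₖ₌12^287 k = Σₖ₌₁^287 k − Σₖ₌₁^11 k
= 287·288/2 − 11·12/2
= 41328 − 66 = 41262

Σk = 41262


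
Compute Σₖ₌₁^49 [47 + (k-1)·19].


aₙ = 47 + (49-1)×19 = 959
Sₙ = n(a₁+aₙ)/2 = 49×(47+959)/2
= 49×1006/2 = 24647

S_49 = 24647


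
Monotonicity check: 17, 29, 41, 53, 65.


Differences: 12, 12, 12, 12
All differences > 0 → strictly INCREASING

Monotonically increasing


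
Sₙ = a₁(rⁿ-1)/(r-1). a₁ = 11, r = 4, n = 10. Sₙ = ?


Sₙ = 11×(4^10 - 1)/(4 - 1)
= 11×(1048576 - 1)/3
= 11×1048575/3
= 3844775

S_10 = 3844775


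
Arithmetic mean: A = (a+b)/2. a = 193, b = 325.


AM = (193 + 325)/2 = 518/2 = 259

AM = 259


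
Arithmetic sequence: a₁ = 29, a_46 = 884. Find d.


d = (aₙ - a₁)/(n-1)
= (884 - 29)/(46-1)
= 855/45 = 19

d = 19


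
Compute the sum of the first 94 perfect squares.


n = 94
n(n+1)(2n+1)/6 = 94×95×189/6
= 1687770/6 = 281295

Σk² = 281295


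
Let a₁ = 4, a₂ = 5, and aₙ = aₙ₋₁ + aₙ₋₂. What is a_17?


Computing iteratively: 4, 5, 9, 14, 23, 37, 60, 97, 157, 254, 411, 665, ...
a_17 = 7375

a_17 = 7375


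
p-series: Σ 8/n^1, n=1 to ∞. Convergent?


p-series test: Σ c/n^p converges if p > 1, diverges if p ≤ 1 (constant c > 0 doesn't affect convergence).
p = 1
1 ≤ 1 → DIVERGES

Diverges (p = 1 ≤ 1)


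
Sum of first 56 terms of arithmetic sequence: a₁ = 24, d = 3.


aₙ = 24 + (56-1)×3 = 189
Sₙ = n(a₁+aₙ)/2 = 56×(24+189)/2
= 56×213/2 = 5964

S_56 = 5964


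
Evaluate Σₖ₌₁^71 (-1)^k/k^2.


S = -1 + 1/4 - 1/9 + 1/16 - 1/25 + 1/36 - 1/49 + 1/64 ± ...
= -0.8226
(Full series converges to -π²/12 ≈ -0.8225)

S_71 = -0.8226


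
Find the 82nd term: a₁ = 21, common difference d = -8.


aₙ = a₁ + (n-1)d
= 21 + (82-1)×-8
= 21 - 648
= -627

a_82 = -627


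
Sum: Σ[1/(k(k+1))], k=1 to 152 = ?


1/(k(k+1)) = 1/k - 1/(k+1) (partial fractions)
Telescoping: Σ = 1 - 1/153 = 152/153

Sum = 152/153


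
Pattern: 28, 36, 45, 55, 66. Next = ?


Pattern: triangular numbers: n(n+1)/2
Terms: 28, 36, 45, 55, 66
Next term = 78

Next term = 78


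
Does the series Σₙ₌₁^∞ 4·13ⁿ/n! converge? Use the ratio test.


aₙ = 4·13^n/n!
a_{n+1}/aₙ = 13^(n+1)/(n+1)! × n!/13^n  (constant 4 cancels)
= 13/(n+1)
L = lim(n→∞) 13/(n+1) = 0
L < 1 → series CONVERGES

Converges (ratio test: L = 0 < 1)


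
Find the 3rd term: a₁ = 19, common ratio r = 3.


aₙ = a₁·r^(n-1)
= 19×3^2
= 19×9
= 171

a_3 = 171


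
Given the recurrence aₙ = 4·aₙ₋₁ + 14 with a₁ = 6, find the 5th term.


Computing step by step:
a_1 = 6
a_2 = 38
a_3 = 166
a_4 = 678
a_5 = 2726


a_5 = 2726


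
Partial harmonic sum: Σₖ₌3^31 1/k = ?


Σₖ₌3^31 1/k = 1/3 + 1/4 + 1/5 + ... + 1/31
= 182471592627157/72201776446800
≈ 2.5272

Sum = 182471592627157/72201776446800 ≈ 2.5272


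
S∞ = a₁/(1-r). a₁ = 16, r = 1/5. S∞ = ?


S∞ = a₁/(1-r) = 16/(1 - 1/5)
= 16/(4/5)
= 20

S∞ = 20


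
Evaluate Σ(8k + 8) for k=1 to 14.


Σ(8k+8) = 8·Σk + 8·n
= 8·105 + 8·14
= 840 + 112 = 952

Σ = 952


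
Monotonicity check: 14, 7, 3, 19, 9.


Differences: -7, -4, 16, -10
Difference at position 3 is +16 (> 0) but position 1 is -7 (< 0) — sequence both rises and falls
→ NOT monotonic

Not monotonic


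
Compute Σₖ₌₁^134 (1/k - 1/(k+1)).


Telescoping: adjacent terms cancel.
= 1/1 - 1/135
= 1 - 1/135 = 134/135

Sum = 134/135


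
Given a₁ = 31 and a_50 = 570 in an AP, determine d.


d = (aₙ - a₁)/(n-1)
= (570 - 31)/(50-1)
= 539/49 = 11

d = 11


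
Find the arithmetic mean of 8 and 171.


AM = (8 + 171)/2 = 179/2 = 89.5

AM = 89.5


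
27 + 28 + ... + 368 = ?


Σₖ₌27^368 k = Σₖ₌₁^368 k − Σₖ₌₁^26 k
= 368·369/2 − 26·27/2
= 67896 − 351 = 67545

Σk = 67545


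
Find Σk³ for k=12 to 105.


Σₖ₌12^105 k³ = [105·106/2]² − [11·12/2]²
= 30969225 − 4356 = 30964869

Σk³ = 30964869


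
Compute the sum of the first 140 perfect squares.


n = 140
n(n+1)(2n+1)/6 = 140×141×281/6
= 5546940/6 = 924490

Σk² = 924490


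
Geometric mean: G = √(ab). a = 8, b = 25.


GM = √(8×25) = √200 = 14.1421

GM = 14.1421


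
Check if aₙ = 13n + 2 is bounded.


aₙ = 13n + 2 → as n→∞, aₙ→∞
No finite upper bound exists
The sequence is UNBOUNDED

Unbounded (aₙ → ∞ as n → ∞)


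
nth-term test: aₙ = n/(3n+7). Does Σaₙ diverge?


lim(n→∞) n/(3n+7) = 1/3 = 1/3  (divide numerator and denominator by n)
lim aₙ = 1/3 ≠ 0 → series DIVERGES

Diverges (lim aₙ = 1/3 ≠ 0)


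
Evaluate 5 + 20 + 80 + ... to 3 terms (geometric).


Sₙ = 5×(4^3 - 1)/(4 - 1)
= 5×(64 - 1)/3
= 5×63/3
= 105

S_3 = 105


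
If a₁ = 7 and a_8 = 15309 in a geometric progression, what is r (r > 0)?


r^(n-1) = aₙ/a₁
r^7 = 15309/7 = 2187
r = 2187^(1/7)
= 3

r = 3


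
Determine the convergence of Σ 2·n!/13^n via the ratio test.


aₙ = 2·n!/13^n
a_{n+1}/aₙ = (n+1)!/13^(n+1) × 13^n/n!  (constant 2 cancels)
= (n+1)/13
L = lim(n→∞) (n+1)/13 = ∞
L > 1 → series DIVERGES

Diverges (ratio test: L = ∞ > 1)


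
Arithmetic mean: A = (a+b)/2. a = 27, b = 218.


AM = (27 + 218)/2 = 245/2 = 122.5

AM = 122.5


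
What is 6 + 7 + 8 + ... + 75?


Σₖ₌6^75 k = Σₖ₌₁^75 k − Σₖ₌₁^5 k
= 75·76/2 − 5·6/2
= 2850 − 15 = 2835

Σk = 2835


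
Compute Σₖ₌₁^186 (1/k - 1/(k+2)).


Telescoping with gap 2: two head and two tail terms survive.
= (1 + 1/2) - (1/187 + 1/188)
= 3/2 - 1/187 - 1/188 = 52359/35156

Sum = 52359/35156


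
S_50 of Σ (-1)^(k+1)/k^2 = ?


S = 1 - 1/4 + 1/9 - 1/16 + 1/25 - 1/36 + 1/49 - 1/64 ± ...
= 0.8223
(Full series converges to +π²/12 ≈ +0.8225)

S_50 = 0.8223


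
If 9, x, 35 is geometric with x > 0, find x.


GM = √(9×35) = √315 = 17.7482

GM = 17.7482


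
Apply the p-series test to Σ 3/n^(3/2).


p-series test: Σ c/n^p converges if p > 1, diverges if p ≤ 1 (constant c > 0 doesn't affect convergence).
p = 3/2
3/2 > 1 → CONVERGES

Converges (p = 3/2 > 1)


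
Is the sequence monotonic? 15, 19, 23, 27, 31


Differences: 4, 4, 4, 4
All differences > 0 → strictly INCREASING

Monotonically increasing


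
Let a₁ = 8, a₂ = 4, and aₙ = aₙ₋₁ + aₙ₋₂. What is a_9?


Computing iteratively: 8, 4, 12, 16, 28, 44, 72, 116, 188
a_9 = 188

a_9 = 188


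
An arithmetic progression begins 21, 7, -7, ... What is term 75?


aₙ = a₁ + (n-1)d
= 21 + (75-1)×-14
= 21 - 1036
= -1015

a_75 = -1015


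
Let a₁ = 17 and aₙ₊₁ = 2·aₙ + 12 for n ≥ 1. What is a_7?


Computing step by step:
a_1 = 17
a_2 = 46
a_3 = 104
a_4 = 220
a_5 = 452
a_6 = 916
a_7 = 1844


a_7 = 1844


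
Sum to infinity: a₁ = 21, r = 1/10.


S∞ = a₁/(1-r) = 21/(1 - 1/10)
= 21/(9/10)
= 70/3

S∞ = 70/3


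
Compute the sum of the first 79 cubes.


n(n+1)/2 = 79×80/2 = 3160
Σk³ = 3160² = 9985600

Σk³ = 9985600


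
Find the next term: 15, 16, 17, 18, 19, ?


Pattern: arithmetic (d=1)
Terms: 15, 16, 17, 18, 19
Next term = 20

Next term = 20


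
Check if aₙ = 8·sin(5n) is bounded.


For all n, -1 ≤ sin(5n) ≤ 1, so -8 ≤ 8·sin(5n) ≤ 8
Lower bound: -8, Upper bound: 8
The sequence IS bounded

Bounded (-8 ≤ aₙ ≤ 8)


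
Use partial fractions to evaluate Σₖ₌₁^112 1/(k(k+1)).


1/(k(k+1)) = 1/k - 1/(k+1) (partial fractions)
Telescoping: Σ = 1 - 1/113 = 112/113

Sum = 112/113


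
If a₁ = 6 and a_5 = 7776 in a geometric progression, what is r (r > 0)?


r^(n-1) = aₙ/a₁
r^4 = 7776/6 = 1296
r = 1296^(1/4)
= ±6; taking r > 0 gives r = 6

r = 6


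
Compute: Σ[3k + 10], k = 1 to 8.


Σ(3k+10) = 3·Σk + 10·n
= 3·36 + 10·8
= 108 + 80 = 188

Σ = 188


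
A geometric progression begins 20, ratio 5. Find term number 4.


aₙ = a₁·r^(n-1)
= 20×5^3
= 20×125
= 2500

a_4 = 2500


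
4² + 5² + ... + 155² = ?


Σₖ₌4^155 k² = Σₖ₌₁^155 k² − Σₖ₌₁^3 k²
= 155·156·311/6 − 3·4·7/6
= 1253330 − 14 = 1253316

Σk² = 1253316


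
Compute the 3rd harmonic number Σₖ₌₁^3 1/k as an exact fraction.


H_3 = 1/1 + 1/2 + 1/3
= 11/6
≈ 1.8333

H_3 = 11/6 ≈ 1.8333


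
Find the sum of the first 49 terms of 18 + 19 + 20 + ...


aₙ = 18 + (49-1)×1 = 66
Sₙ = n(a₁+aₙ)/2 = 49×(18+66)/2
= 49×84/2 = 2058

S_49 = 2058


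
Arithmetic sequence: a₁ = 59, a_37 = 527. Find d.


d = (aₙ - a₁)/(n-1)
= (527 - 59)/(37-1)
= 468/36 = 13

d = 13


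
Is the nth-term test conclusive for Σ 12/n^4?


lim(n→∞) 12/n^4 = 0
lim aₙ = 0 → nth-term test is INCONCLUSIVE
(Need other tests; this is actually a convergent p-series with p=4 > 1)

Inconclusive (lim aₙ = 0; need another test)


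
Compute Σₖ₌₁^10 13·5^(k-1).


Sₙ = 13×(5^10 - 1)/(5 - 1)
= 13×(9765625 - 1)/4
= 13×9765624/4
= 31738278

S_10 = 31738278


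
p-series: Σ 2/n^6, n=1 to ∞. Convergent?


p-series test: Σ c/n^p converges if p > 1, diverges if p ≤ 1 (constant c > 0 doesn't affect convergence).
p = 6
6 > 1 → CONVERGES

Converges (p = 6 > 1)


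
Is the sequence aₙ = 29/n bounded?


a₁ = 29, a₂ = 29/2, a₃ = 29/3, ...
0 < aₙ ≤ 29 for all n ≥ 1
Lower bound: 0, Upper bound: 29
The sequence IS bounded

Bounded (0 < aₙ ≤ 29)


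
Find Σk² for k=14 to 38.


Σₖ₌14^38 k² = Σₖ₌₁^38 k² − Σₖ₌₁^13 k²
= 38·39·77/6 − 13·14·27/6
= 19019 − 819 = 18200

Σk² = 18200


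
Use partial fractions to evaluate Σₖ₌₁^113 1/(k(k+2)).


1/(k(k+2)) = (1/2)·(1/k - 1/(k+2)) (partial fractions)
Telescoping: Σ = (1/2)·(1 + 1/2 - 1/114 - 1/115) = 4859/6555

Sum = 4859/6555


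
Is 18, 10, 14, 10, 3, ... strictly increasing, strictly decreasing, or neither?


Differences: -8, 4, -4, -7
Difference at position 2 is +4 (> 0) but position 1 is -8 (< 0) — sequence both rises and falls
→ NOT monotonic

Not monotonic


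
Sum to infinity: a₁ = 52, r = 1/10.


S∞ = a₁/(1-r) = 52/(1 - 1/10)
= 52/(9/10)
= 520/9

S∞ = 520/9


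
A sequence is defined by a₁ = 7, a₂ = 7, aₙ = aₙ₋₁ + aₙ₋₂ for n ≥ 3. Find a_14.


Computing iteratively: 7, 7, 14, 21, 35, 56, 91, 147, 238, 385, 623, 1008, ...
a_14 = 2639

a_14 = 2639


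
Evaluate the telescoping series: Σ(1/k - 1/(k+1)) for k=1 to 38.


Telescoping: adjacent terms cancel.
= 1/1 - 1/39
= 1 - 1/39 = 38/39

Sum = 38/39


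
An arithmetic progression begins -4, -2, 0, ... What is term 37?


aₙ = a₁ + (n-1)d
= -4 + (37-1)×2
= -4 + 72
= 68

a_37 = 68


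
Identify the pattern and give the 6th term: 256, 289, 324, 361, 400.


Pattern: perfect squares: n²
Terms: 256, 289, 324, 361, 400
Next term = 441

Next term = 441


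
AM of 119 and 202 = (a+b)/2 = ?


AM = (119 + 202)/2 = 321/2 = 160.5

AM = 160.5


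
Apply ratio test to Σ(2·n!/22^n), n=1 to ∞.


aₙ = 2·n!/22^n
a_{n+1}/aₙ = (n+1)!/22^(n+1) × 22^n/n!  (constant 2 cancels)
= (n+1)/22
L = lim(n→∞) (n+1)/22 = ∞
L > 1 → series DIVERGES

Diverges (ratio test: L = ∞ > 1)


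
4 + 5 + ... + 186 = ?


Σₖ₌4^186 k = Σₖ₌₁^186 k − Σₖ₌₁^3 k
= 186·187/2 − 3·4/2
= 17391 − 6 = 17385

Σk = 17385


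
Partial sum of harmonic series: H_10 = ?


H_10 = 1/1 + 1/2 + 1/3 + 1/4 + 1/5 + 1/6 + 1/7 + 1/8 + 1/9 + 1/10
= 7381/2520
≈ 2.929

H_10 = 7381/2520 ≈ 2.929


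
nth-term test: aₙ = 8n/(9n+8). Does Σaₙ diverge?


lim(n→∞) 8n/(9n+8) = 8/9 = 8/9  (divide numerator and denominator by n)
lim aₙ = 8/9 ≠ 0 → series DIVERGES

Diverges (lim aₙ = 8/9 ≠ 0)


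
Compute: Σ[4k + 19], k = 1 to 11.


Σ(4k+19) = 4·Σk + 19·n
= 4·66 + 19·11
= 264 + 209 = 473

Σ = 473


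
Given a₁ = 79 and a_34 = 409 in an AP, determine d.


d = (aₙ - a₁)/(n-1)
= (409 - 79)/(34-1)
= 330/33 = 10

d = 10


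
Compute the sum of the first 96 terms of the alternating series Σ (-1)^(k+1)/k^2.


S = 1 - 1/4 + 1/9 - 1/16 + 1/25 - 1/36 + 1/49 - 1/64 ± ...
= 0.8224
(Full series converges to +π²/12 ≈ +0.8225)

S_96 = 0.8224


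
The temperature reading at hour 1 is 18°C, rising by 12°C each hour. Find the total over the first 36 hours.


aₙ = 18 + (36-1)×12 = 438
Sₙ = n(a₁+aₙ)/2 = 36×(18+438)/2
= 36×456/2 = 8208

S_36 = 8208


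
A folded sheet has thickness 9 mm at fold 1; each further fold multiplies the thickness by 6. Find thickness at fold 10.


aₙ = a₁·r^(n-1)
= 9×6^9
= 9×10077696
= 90699264

a_10 = 90699264


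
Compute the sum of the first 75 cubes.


n(n+1)/2 = 75×76/2 = 2850
Σk³ = 2850² = 8122500

Σk³ = 8122500


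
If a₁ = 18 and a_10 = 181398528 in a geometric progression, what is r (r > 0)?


r^(n-1) = aₙ/a₁
r^9 = 181398528/18 = 10077696
r = 10077696^(1/9)
= 6

r = 6


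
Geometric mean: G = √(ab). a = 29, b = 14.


GM = √(29×14) = √406 = 20.1494

GM = 20.1494


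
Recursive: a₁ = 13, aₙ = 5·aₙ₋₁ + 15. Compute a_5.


Computing step by step:
a_1 = 13
a_2 = 80
a_3 = 415
a_4 = 2090
a_5 = 10465


a_5 = 10465


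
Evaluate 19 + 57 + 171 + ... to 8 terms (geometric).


Sₙ = 19×(3^8 - 1)/(3 - 1)
= 19×(6561 - 1)/2
= 19×6560/2
= 62320

S_8 = 62320


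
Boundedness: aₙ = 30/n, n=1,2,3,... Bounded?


a₁ = 30, a₂ = 30/2, a₃ = 30/3, ...
0 < aₙ ≤ 30 for all n ≥ 1
Lower bound: 0, Upper bound: 30
The sequence IS bounded

Bounded (0 < aₙ ≤ 30)


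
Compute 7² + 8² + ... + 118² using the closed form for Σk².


Σₖ₌7^118 k² = Σₖ₌₁^118 k² − Σₖ₌₁^6 k²
= 118·119·237/6 − 6·7·13/6
= 554659 − 91 = 554568

Σk² = 554568


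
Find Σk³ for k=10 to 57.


Σₖ₌10^57 k³ = [57·58/2]² − [9·10/2]²
= 2732409 − 2025 = 2730384

Σk³ = 2730384


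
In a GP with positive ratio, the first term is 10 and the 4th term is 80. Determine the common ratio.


r^(n-1) = aₙ/a₁
r^3 = 80/10 = 8
r = 8^(1/3)
= 2

r = 2


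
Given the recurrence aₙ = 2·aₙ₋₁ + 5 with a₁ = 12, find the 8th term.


Computing step by step:
a_1 = 12
a_2 = 29
a_3 = 63
a_4 = 131
a_5 = 267
a_6 = 539
a_7 = 1083
a_8 = 2171


a_8 = 2171


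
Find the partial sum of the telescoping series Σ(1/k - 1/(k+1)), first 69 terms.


Telescoping: adjacent terms cancel.
= 1/1 - 1/70
= 1 - 1/70 = 69/70

Sum = 69/70


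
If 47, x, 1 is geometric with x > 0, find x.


GM = √(47×1) = √47 = 6.8557

GM = 6.8557


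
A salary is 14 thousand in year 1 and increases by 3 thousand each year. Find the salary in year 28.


aₙ = a₁ + (n-1)d
= 14 + (28-1)×3
= 14 + 81
= 95

a_28 = 95


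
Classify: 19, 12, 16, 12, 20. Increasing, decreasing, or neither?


Differences: -7, 4, -4, 8
Difference at position 2 is +4 (> 0) but position 1 is -7 (< 0) — sequence both rises and falls
→ NOT monotonic

Not monotonic


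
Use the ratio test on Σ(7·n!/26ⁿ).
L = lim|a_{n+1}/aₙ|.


aₙ = 7·n!/26^n
a_{n+1}/aₙ = (n+1)!/26^(n+1) × 26^n/n!  (constant 7 cancels)
= (n+1)/26
L = lim(n→∞) (n+1)/26 = ∞
L > 1 → series DIVERGES

Diverges (ratio test: L = ∞ > 1)


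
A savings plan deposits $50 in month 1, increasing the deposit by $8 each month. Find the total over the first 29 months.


aₙ = 50 + (29-1)×8 = 274
Sₙ = n(a₁+aₙ)/2 = 29×(50+274)/2
= 29×324/2 = 4698

S_29 = 4698


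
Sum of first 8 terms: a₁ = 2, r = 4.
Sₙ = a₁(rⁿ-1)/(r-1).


Sₙ = 2×(4^8 - 1)/(4 - 1)
= 2×(65536 - 1)/3
= 2×65535/3
= 43690

S_8 = 43690


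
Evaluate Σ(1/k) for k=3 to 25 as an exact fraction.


Σₖ₌3^25 1/k = 1/3 + 1/4 + 1/5 + ... + 1/25
= 20666950267/8923714800
≈ 2.316

Sum = 20666950267/8923714800 ≈ 2.316


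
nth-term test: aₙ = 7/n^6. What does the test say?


lim(n→∞) 7/n^6 = 0
lim aₙ = 0 → nth-term test is INCONCLUSIVE
(Need other tests; this is actually a convergent p-series with p=6 > 1)

Inconclusive (lim aₙ = 0; need another test)


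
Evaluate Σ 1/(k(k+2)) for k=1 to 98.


1/(k(k+2)) = (1/2)·(1/k - 1/(k+2)) (partial fractions)
Telescoping: Σ = (1/2)·(1 + 1/2 - 1/99 - 1/100) = 14651/19800

Sum = 14651/19800


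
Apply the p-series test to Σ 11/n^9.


p-series test: Σ c/n^p converges if p > 1, diverges if p ≤ 1 (constant c > 0 doesn't affect convergence).
p = 9
9 > 1 → CONVERGES

Converges (p = 9 > 1)


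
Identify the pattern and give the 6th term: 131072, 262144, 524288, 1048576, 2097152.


Pattern: powers of 2: 2ⁿ
Terms: 131072, 262144, 524288, 1048576, 2097152
Next term = 4194304

Next term = 4194304


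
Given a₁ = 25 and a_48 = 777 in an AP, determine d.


d = (aₙ - a₁)/(n-1)
= (777 - 25)/(48-1)
= 752/47 = 16

d = 16


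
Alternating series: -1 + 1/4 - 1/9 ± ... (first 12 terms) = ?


S = -1 + 1/4 - 1/9 + 1/16 - 1/25 + 1/36 - 1/49 + 1/64 ± ...
= -0.8193
(Full series converges to -π²/12 ≈ -0.8225)

S_12 = -0.8193


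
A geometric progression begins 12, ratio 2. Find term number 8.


aₙ = a₁·r^(n-1)
= 12×2^7
= 12×128
= 1536

a_8 = 1536


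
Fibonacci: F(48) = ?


Fibonacci sequence: 1, 1, 2, 3, 5, 8, 13, 21, 34, 55, 89, ...
F(48) = 4807526976

F(48) = 4807526976


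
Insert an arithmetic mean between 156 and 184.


AM = (156 + 184)/2 = 340/2 = 170

AM = 170


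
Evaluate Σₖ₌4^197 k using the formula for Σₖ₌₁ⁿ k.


Σₖ₌4^197 k = Σₖ₌₁^197 k − Σₖ₌₁^3 k
= 197·198/2 − 3·4/2
= 19503 − 6 = 19497

Σk = 19497


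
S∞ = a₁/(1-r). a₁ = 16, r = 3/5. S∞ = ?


S∞ = a₁/(1-r) = 16/(1 - 3/5)
= 16/(2/5)
= 40

S∞ = 40


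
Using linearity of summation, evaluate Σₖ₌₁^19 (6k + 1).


Σ(6k+1) = 6·Σk + 1·n
= 6·190 + 1·19
= 1140 + 19 = 1159

Σ = 1159


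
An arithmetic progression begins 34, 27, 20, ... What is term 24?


aₙ = a₁ + (n-1)d
= 34 + (24-1)×-7
= 34 - 161
= -127

a_24 = -127


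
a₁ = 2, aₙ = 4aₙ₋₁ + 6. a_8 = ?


Computing step by step:
a_1 = 2
a_2 = 14
a_3 = 62
a_4 = 254
a_5 = 1022
a_6 = 4094
a_7 = 16382
a_8 = 65534


a_8 = 65534


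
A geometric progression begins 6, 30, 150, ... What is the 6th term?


aₙ = a₁·r^(n-1)
= 6×5^5
= 6×3125
= 18750

a_6 = 18750


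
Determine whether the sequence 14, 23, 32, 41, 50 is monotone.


Differences: 9, 9, 9, 9
All differences > 0 → strictly INCREASING

Monotonically increasing


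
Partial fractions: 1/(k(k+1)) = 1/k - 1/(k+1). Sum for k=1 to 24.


1/(k(k+1)) = 1/k - 1/(k+1) (partial fractions)
Telescoping: Σ = 1 - 1/25 = 24/25

Sum = 24/25


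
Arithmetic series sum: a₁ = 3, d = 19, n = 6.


aₙ = 3 + (6-1)×19 = 98
Sₙ = n(a₁+aₙ)/2 = 6×(3+98)/2
= 6×101/2 = 303

S_6 = 303


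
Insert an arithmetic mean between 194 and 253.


AM = (194 + 253)/2 = 447/2 = 223.5

AM = 223.5


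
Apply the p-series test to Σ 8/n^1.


p-series test: Σ c/n^p converges if p > 1, diverges if p ≤ 1 (constant c > 0 doesn't affect convergence).
p = 1
1 ≤ 1 → DIVERGES

Diverges (p = 1 ≤ 1)


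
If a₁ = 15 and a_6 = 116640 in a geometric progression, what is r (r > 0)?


r^(n-1) = aₙ/a₁
r^5 = 116640/15 = 7776
r = 7776^(1/5)
= 6

r = 6


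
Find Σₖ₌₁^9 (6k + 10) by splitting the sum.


Σ(6k+10) = 6·Σk + 10·n
= 6·45 + 10·9
= 270 + 90 = 360

Σ = 360


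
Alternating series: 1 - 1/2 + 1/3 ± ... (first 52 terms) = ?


S = 1 - 1/2 + 1/3 - 1/4 + 1/5 - 1/6 + 1/7 - 1/8 ± ...
= 0.6836
(Full series converges to +ln(2) ≈ +0.6931)

S_52 = 0.6836


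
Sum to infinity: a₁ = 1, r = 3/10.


S∞ = a₁/(1-r) = 1/(1 - 3/10)
= 1/(7/10)
= 10/7

S∞ = 10/7


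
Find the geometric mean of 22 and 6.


GM = √(22×6) = √132 = 11.4891

GM = 11.4891


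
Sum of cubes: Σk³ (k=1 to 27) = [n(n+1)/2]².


n(n+1)/2 = 27×28/2 = 378
Σk³ = 378² = 142884

Σk³ = 142884


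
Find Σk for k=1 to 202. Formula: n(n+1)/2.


n(n+1)/2 = 202×203/2 = 41006/2 = 20503

Σk = 20503


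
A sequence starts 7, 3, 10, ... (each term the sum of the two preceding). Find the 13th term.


Computing iteratively: 7, 3, 10, 13, 23, 36, 59, 95, 154, 249, 403, 652, ...
a_13 = 1055

a_13 = 1055


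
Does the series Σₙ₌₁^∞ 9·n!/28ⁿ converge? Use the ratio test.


aₙ = 9·n!/28^n
a_{n+1}/aₙ = (n+1)!/28^(n+1) × 28^n/n!  (constant 9 cancels)
= (n+1)/28
L = lim(n→∞) (n+1)/28 = ∞
L > 1 → series DIVERGES

Diverges (ratio test: L = ∞ > 1)


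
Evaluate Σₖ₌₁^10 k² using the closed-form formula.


n = 10
n(n+1)(2n+1)/6 = 10×11×21/6
= 2310/6 = 385

Σk² = 385


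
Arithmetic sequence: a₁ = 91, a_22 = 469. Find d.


d = (aₙ - a₁)/(n-1)
= (469 - 91)/(22-1)
= 378/21 = 18

d = 18


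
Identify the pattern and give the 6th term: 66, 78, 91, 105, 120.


Pattern: triangular numbers: n(n+1)/2
Terms: 66, 78, 91, 105, 120
Next term = 136

Next term = 136


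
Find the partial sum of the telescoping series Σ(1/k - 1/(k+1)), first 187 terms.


Telescoping: adjacent terms cancel.
= 1/1 - 1/188
= 1 - 1/188 = 187/188

Sum = 187/188


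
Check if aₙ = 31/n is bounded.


a₁ = 31, a₂ = 31/2, a₃ = 31/3, ...
0 < aₙ ≤ 31 for all n ≥ 1
Lower bound: 0, Upper bound: 31
The sequence IS bounded

Bounded (0 < aₙ ≤ 31)


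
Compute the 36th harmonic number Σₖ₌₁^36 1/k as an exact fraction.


H_36 = 1/1 + 1/2 + 1/3 + ... + 1/36
= 54801925434709/13127595717600
≈ 4.1746

H_36 = 54801925434709/13127595717600 ≈ 4.1746


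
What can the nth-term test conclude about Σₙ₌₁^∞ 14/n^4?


lim(n→∞) 14/n^4 = 0
lim aₙ = 0 → nth-term test is INCONCLUSIVE
(Need other tests; this is actually a convergent p-series with p=4 > 1)

Inconclusive (lim aₙ = 0; need another test)


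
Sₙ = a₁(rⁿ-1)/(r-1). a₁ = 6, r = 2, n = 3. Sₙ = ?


Sₙ = 6×(2^3 - 1)/(2 - 1)
= 6×(8 - 1)/1
= 6×7/1
= 42

S_3 = 42


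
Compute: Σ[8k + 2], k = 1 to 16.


Σ(8k+2) = 8·Σk + 2·n
= 8·136 + 2·16
= 1088 + 32 = 1120

Σ = 1120


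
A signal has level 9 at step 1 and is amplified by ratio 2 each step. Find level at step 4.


aₙ = a₁·r^(n-1)
= 9×2^3
= 9×8
= 72

a_4 = 72


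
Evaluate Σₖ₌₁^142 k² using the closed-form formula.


n = 142
n(n+1)(2n+1)/6 = 142×143×285/6
= 5787210/6 = 964535

Σk² = 964535


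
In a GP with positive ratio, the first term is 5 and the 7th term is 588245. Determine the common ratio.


r^(n-1) = aₙ/a₁
r^6 = 588245/5 = 117649
r = 117649^(1/6)
= ±7; taking r > 0 gives r = 7

r = 7


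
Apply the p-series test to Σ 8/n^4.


p-series test: Σ c/n^p converges if p > 1, diverges if p ≤ 1 (constant c > 0 doesn't affect convergence).
p = 4
4 > 1 → CONVERGES

Converges (p = 4 > 1)


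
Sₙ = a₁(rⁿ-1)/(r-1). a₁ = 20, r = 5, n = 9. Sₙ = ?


Sₙ = 20×(5^9 - 1)/(5 - 1)
= 20×(1953125 - 1)/4
= 20×1953124/4
= 9765620

S_9 = 9765620


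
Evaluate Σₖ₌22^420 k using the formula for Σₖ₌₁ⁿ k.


Σₖ₌22^420 k = Σₖ₌₁^420 k − Σₖ₌₁^21 k
= 420·421/2 − 21·22/2
= 88410 − 231 = 88179

Σk = 88179


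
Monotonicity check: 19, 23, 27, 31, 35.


Differences: 4, 4, 4, 4
All differences > 0 → strictly INCREASING

Monotonically increasing


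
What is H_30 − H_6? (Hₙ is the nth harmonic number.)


Σₖ₌7^30 1/k = 1/7 + 1/8 + 1/9 + ... + 1/30
= 3598413401287/2329089562800
≈ 1.545

Sum = 3598413401287/2329089562800 ≈ 1.545


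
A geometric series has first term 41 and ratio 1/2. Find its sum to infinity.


S∞ = a₁/(1-r) = 41/(1 - 1/2)
= 41/(1/2)
= 82

S∞ = 82


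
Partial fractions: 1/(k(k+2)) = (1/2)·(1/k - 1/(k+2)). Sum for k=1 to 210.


1/(k(k+2)) = (1/2)·(1/k - 1/(k+2)) (partial fractions)
Telescoping: Σ = (1/2)·(1 + 1/2 - 1/211 - 1/212) = 66675/89464

Sum = 66675/89464


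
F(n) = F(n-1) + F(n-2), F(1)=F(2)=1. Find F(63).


Fibonacci sequence: 1, 1, 2, 3, 5, 8, 13, 21, 34, 55, 89, ...
F(63) = 6557470319842

F(63) = 6557470319842


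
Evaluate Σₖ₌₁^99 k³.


n(n+1)/2 = 99×100/2 = 4950
Σk³ = 4950² = 24502500

Σk³ = 24502500


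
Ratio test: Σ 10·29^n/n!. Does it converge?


aₙ = 10·29^n/n!
a_{n+1}/aₙ = 29^(n+1)/(n+1)! × n!/29^n  (constant 10 cancels)
= 29/(n+1)
L = lim(n→∞) 29/(n+1) = 0
L < 1 → series CONVERGES

Converges (ratio test: L = 0 < 1)


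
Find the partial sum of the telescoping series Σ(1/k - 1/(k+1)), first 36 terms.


Telescoping: adjacent terms cancel.
= 1/1 - 1/37
= 1 - 1/37 = 36/37

Sum = 36/37


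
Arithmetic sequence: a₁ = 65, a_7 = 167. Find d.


d = (aₙ - a₁)/(n-1)
= (167 - 65)/(7-1)
= 102/6 = 17

d = 17


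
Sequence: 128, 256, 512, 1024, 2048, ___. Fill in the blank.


Pattern: powers of 2: 2ⁿ
Terms: 128, 256, 512, 1024, 2048
Next term = 4096

Next term = 4096


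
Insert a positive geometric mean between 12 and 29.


GM = √(12×29) = √348 = 18.6548

GM = 18.6548


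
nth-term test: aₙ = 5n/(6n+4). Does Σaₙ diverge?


lim(n→∞) 5n/(6n+4) = 5/6 = 5/6  (divide numerator and denominator by n)
lim aₙ = 5/6 ≠ 0 → series DIVERGES

Diverges (lim aₙ = 5/6 ≠ 0)


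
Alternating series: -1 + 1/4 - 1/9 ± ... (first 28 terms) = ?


S = -1 + 1/4 - 1/9 + 1/16 - 1/25 + 1/36 - 1/49 + 1/64 ± ...
= -0.8219
(Full series converges to -π²/12 ≈ -0.8225)

S_28 = -0.8219


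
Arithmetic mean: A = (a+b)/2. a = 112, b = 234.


AM = (112 + 234)/2 = 346/2 = 173

AM = 173


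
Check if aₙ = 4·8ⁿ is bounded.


aₙ = 4·8ⁿ → as n→∞, aₙ→∞ (since base 8 > 1)
No finite upper bound exists
The sequence is UNBOUNDED

Unbounded (aₙ → ∞ as n → ∞)


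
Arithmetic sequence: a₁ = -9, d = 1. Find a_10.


aₙ = a₁ + (n-1)d
= -9 + (10-1)×1
= -9 + 9
= 0

a_10 = 0


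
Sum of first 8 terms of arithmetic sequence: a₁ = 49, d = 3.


aₙ = 49 + (8-1)×3 = 70
Sₙ = n(a₁+aₙ)/2 = 8×(49+70)/2
= 8×119/2 = 476

S_8 = 476


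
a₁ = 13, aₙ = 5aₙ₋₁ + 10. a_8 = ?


Computing step by step:
a_1 = 13
a_2 = 75
a_3 = 385
a_4 = 1935
a_5 = 9685
a_6 = 48435
a_7 = 242185
a_8 = 1210935


a_8 = 1210935


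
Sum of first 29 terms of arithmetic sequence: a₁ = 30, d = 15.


aₙ = 30 + (29-1)×15 = 450
Sₙ = n(a₁+aₙ)/2 = 29×(30+450)/2
= 29×480/2 = 6960

S_29 = 6960


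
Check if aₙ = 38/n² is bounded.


a₁ = 38, a₂ = 38/4, a₃ = 38/9, ...
0 < aₙ ≤ 38 for all n ≥ 1
The sequence IS bounded

Bounded (0 < aₙ ≤ 38)


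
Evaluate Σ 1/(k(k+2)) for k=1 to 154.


1/(k(k+2)) = (1/2)·(1/k - 1/(k+2)) (partial fractions)
Telescoping: Σ = (1/2)·(1 + 1/2 - 1/155 - 1/156) = 35959/48360

Sum = 35959/48360


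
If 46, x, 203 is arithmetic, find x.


AM = (46 + 203)/2 = 249/2 = 124.5

AM = 124.5


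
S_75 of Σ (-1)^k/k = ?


S = -1 + 1/2 - 1/3 + 1/4 - 1/5 + 1/6 - 1/7 + 1/8 ± ...
= -0.6998
(Full series converges to -ln(2) ≈ -0.6931)

S_75 = -0.6998


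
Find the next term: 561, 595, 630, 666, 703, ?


Pattern: triangular numbers: n(n+1)/2
Terms: 561, 595, 630, 666, 703
Next term = 741

Next term = 741


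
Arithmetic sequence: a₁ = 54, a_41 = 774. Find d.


d = (aₙ - a₁)/(n-1)
= (774 - 54)/(41-1)
= 720/40 = 18

d = 18


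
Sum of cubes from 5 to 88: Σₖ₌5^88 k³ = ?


Σₖ₌5^88 k³ = [88·89/2]² − [4·5/2]²
= 15335056 − 100 = 15334956

Σk³ = 15334956


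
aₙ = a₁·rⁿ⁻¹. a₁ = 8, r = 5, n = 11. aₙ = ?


aₙ = a₁·r^(n-1)
= 8×5^10
= 8×9765625
= 78125000

a_11 = 78125000


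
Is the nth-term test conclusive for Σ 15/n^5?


lim(n→∞) 15/n^5 = 0
lim aₙ = 0 → nth-term test is INCONCLUSIVE
(Need other tests; this is actually a convergent p-series with p=5 > 1)

Inconclusive (lim aₙ = 0; need another test)


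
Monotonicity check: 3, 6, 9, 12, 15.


Differences: 3, 3, 3, 3
All differences > 0 → strictly INCREASING

Monotonically increasing


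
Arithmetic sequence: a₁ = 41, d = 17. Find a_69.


aₙ = a₁ + (n-1)d
= 41 + (69-1)×17
= 41 + 1156
= 1197

a_69 = 1197


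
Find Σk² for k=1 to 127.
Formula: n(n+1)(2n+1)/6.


n = 127
n(n+1)(2n+1)/6 = 127×128×255/6
= 4145280/6 = 690880

Σk² = 690880


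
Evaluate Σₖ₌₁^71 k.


n(n+1)/2 = 71×72/2 = 5112/2 = 2556

Σk = 2556


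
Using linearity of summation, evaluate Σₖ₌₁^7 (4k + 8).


Σ(4k+8) = 4·Σk + 8·n
= 4·28 + 8·7
= 112 + 56 = 168

Σ = 168


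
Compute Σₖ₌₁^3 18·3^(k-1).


Sₙ = 18×(3^3 - 1)/(3 - 1)
= 18×(27 - 1)/2
= 18×26/2
= 234

S_3 = 234


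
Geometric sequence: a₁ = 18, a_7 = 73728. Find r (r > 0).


r^(n-1) = aₙ/a₁
r^6 = 73728/18 = 4096
r = 4096^(1/6)
= ±4; taking r > 0 gives r = 4

r = 4


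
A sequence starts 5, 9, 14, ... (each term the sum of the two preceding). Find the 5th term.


Computing iteratively: 5, 9, 14, 23, 37
a_5 = 37

a_5 = 37


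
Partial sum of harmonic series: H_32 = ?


H_32 = 1/1 + 1/2 + 1/3 + ... + 1/32
= 586061125622639/144403552893600
≈ 4.0585

H_32 = 586061125622639/144403552893600 ≈ 4.0585


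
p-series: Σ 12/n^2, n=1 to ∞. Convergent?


p-series test: Σ c/n^p converges if p > 1, diverges if p ≤ 1 (constant c > 0 doesn't affect convergence).
p = 2
2 > 1 → CONVERGES

Converges (p = 2 > 1)


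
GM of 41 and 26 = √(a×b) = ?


GM = √(41×26) = √1066 = 32.6497

GM = 32.6497


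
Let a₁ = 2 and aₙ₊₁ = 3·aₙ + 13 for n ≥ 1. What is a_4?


Computing step by step:
a_1 = 2
a_2 = 19
a_3 = 70
a_4 = 223


a_4 = 223


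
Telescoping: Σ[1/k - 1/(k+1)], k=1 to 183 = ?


Telescoping: adjacent terms cancel.
= 1/1 - 1/184
= 1 - 1/184 = 183/184

Sum = 183/184


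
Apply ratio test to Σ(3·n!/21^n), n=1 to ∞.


aₙ = 3·n!/21^n
a_{n+1}/aₙ = (n+1)!/21^(n+1) × 21^n/n!  (constant 3 cancels)
= (n+1)/21
L = lim(n→∞) (n+1)/21 = ∞
L > 1 → series DIVERGES

Diverges (ratio test: L = ∞ > 1)


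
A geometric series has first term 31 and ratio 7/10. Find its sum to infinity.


S∞ = a₁/(1-r) = 31/(1 - 7/10)
= 31/(3/10)
= 310/3

S∞ = 310/3


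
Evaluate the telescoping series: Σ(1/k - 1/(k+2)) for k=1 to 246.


Telescoping with gap 2: two head and two tail terms survive.
= (1 + 1/2) - (1/247 + 1/248)
= 3/2 - 1/247 - 1/248 = 91389/61256

Sum = 91389/61256


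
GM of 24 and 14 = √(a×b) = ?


GM = √(24×14) = √336 = 18.3303

GM = 18.3303


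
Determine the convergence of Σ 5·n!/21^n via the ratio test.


aₙ = 5·n!/21^n
a_{n+1}/aₙ = (n+1)!/21^(n+1) × 21^n/n!  (constant 5 cancels)
= (n+1)/21
L = lim(n→∞) (n+1)/21 = ∞
L > 1 → series DIVERGES

Diverges (ratio test: L = ∞ > 1)


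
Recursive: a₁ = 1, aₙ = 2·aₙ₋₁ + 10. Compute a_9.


Computing step by step:
a_1 = 1
a_2 = 12
a_3 = 34
a_4 = 78
a_5 = 166
a_6 = 342
a_7 = 694
a_8 = 1398
a_9 = 2806


a_9 = 2806


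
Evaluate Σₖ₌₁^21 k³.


n(n+1)/2 = 21×22/2 = 231
Σk³ = 231² = 53361

Σk³ = 53361


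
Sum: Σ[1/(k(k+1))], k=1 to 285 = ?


1/(k(k+1)) = 1/k - 1/(k+1) (partial fractions)
Telescoping: Σ = 1 - 1/286 = 285/286

Sum = 285/286


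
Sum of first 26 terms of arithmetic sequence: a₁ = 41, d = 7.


aₙ = 41 + (26-1)×7 = 216
Sₙ = n(a₁+aₙ)/2 = 26×(41+216)/2
= 26×257/2 = 3341

S_26 = 3341


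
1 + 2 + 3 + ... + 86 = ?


n(n+1)/2 = 86×87/2 = 7482/2 = 3741

Σk = 3741


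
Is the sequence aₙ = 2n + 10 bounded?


aₙ = 2n + 10 → as n→∞, aₙ→∞
No finite upper bound exists
The sequence is UNBOUNDED

Unbounded (aₙ → ∞ as n → ∞)


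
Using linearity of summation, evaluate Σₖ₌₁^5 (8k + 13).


Σ(8k+13) = 8·Σk + 13·n
= 8·15 + 13·5
= 120 + 65 = 185

Σ = 185


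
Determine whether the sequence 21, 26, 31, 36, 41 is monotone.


Differences: 5, 5, 5, 5
All differences > 0 → strictly INCREASING

Monotonically increasing


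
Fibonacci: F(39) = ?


Fibonacci sequence: 1, 1, 2, 3, 5, 8, 13, 21, 34, 55, 89, ...
F(39) = 63245986

F(39) = 63245986


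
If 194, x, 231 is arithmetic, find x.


AM = (194 + 231)/2 = 425/2 = 212.5

AM = 212.5


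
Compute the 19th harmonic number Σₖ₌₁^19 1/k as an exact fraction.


H_19 = 1/1 + 1/2 + 1/3 + ... + 1/19
= 275295799/77597520
≈ 3.5477

H_19 = 275295799/77597520 ≈ 3.5477


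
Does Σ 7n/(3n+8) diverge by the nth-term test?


lim(n→∞) 7n/(3n+8) = 7/3 = 7/3  (divide numerator and denominator by n)
lim aₙ = 7/3 ≠ 0 → series DIVERGES

Diverges (lim aₙ = 7/3 ≠ 0)


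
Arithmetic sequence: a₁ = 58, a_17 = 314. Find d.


d = (aₙ - a₁)/(n-1)
= (314 - 58)/(17-1)
= 256/16 = 16

d = 16


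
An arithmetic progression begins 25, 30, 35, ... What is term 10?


aₙ = a₁ + (n-1)d
= 25 + (10-1)×5
= 25 + 45
= 70

a_10 = 70


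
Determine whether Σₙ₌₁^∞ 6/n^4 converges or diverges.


p-series test: Σ c/n^p converges if p > 1, diverges if p ≤ 1 (constant c > 0 doesn't affect convergence).
p = 4
4 > 1 → CONVERGES

Converges (p = 4 > 1)


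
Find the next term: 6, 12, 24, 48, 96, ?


Pattern: geometric (r=2)
Terms: 6, 12, 24, 48, 96
Next term = 192

Next term = 192


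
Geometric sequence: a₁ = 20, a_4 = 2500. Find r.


r^(n-1) = aₙ/a₁
r^3 = 2500/20 = 125
r = 125^(1/3)
= 5

r = 5


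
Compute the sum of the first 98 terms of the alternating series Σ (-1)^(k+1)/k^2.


S = 1 - 1/4 + 1/9 - 1/16 + 1/25 - 1/36 + 1/49 - 1/64 ± ...
= 0.8224
(Full series converges to +π²/12 ≈ +0.8225)

S_98 = 0.8224


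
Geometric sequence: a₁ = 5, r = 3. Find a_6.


aₙ = a₁·r^(n-1)
= 5×3^5
= 5×243
= 1215

a_6 = 1215


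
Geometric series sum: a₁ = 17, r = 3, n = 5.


Sₙ = 17×(3^5 - 1)/(3 - 1)
= 17×(243 - 1)/2
= 17×242/2
= 2057

S_5 = 2057


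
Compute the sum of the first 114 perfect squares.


n = 114
n(n+1)(2n+1)/6 = 114×115×229/6
= 3002190/6 = 500365

Σk² = 500365


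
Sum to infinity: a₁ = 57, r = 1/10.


S∞ = a₁/(1-r) = 57/(1 - 1/10)
= 57/(9/10)
= 190/3

S∞ = 190/3


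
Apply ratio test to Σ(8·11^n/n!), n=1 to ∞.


aₙ = 8·11^n/n!
a_{n+1}/aₙ = 11^(n+1)/(n+1)! × n!/11^n  (constant 8 cancels)
= 11/(n+1)
L = lim(n→∞) 11/(n+1) = 0
L < 1 → series CONVERGES

Converges (ratio test: L = 0 < 1)


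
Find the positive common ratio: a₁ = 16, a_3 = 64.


r^(n-1) = aₙ/a₁
r^2 = 64/16 = 4
r = 4^(1/2)
= ±2; taking r > 0 gives r = 2

r = 2


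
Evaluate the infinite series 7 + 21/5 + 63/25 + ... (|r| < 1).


S∞ = a₁/(1-r) = 7/(1 - 3/5)
= 7/(2/5)
= 35/2

S∞ = 35/2


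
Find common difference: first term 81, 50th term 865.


d = (aₙ - a₁)/(n-1)
= (865 - 81)/(50-1)
= 784/49 = 16

d = 16


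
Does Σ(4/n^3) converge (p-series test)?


p-series test: Σ c/n^p converges if p > 1, diverges if p ≤ 1 (constant c > 0 doesn't affect convergence).
p = 3
3 > 1 → CONVERGES

Converges (p = 3 > 1)


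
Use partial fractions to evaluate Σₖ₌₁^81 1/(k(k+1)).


1/(k(k+1)) = 1/k - 1/(k+1) (partial fractions)
Telescoping: Σ = 1 - 1/82 = 81/82

Sum = 81/82


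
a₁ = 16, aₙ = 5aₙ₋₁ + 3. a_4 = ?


Computing step by step:
a_1 = 16
a_2 = 83
a_3 = 418
a_4 = 2093


a_4 = 2093


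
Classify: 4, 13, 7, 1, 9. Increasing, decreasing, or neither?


Differences: 9, -6, -6, 8
Difference at position 1 is +9 (> 0) but position 2 is -6 (< 0) — sequence both rises and falls
→ NOT monotonic

Not monotonic


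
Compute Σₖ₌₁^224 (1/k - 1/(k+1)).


Telescoping: adjacent terms cancel.
= 1/1 - 1/225
= 1 - 1/225 = 224/225

Sum = 224/225


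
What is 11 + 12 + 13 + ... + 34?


Σₖ₌11^34 k = Σₖ₌₁^34 k − Σₖ₌₁^10 k
= 34·35/2 − 10·11/2
= 595 − 55 = 540

Σk = 540


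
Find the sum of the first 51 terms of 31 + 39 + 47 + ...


aₙ = 31 + (51-1)×8 = 431
Sₙ = n(a₁+aₙ)/2 = 51×(31+431)/2
= 51×462/2 = 11781

S_51 = 11781


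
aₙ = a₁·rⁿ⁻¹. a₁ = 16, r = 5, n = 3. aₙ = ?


aₙ = a₁·r^(n-1)
= 16×5^2
= 16×25
= 400

a_3 = 400


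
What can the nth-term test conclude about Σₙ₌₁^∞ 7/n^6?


lim(n→∞) 7/n^6 = 0
lim aₙ = 0 → nth-term test is INCONCLUSIVE
(Need other tests; this is actually a convergent p-series with p=6 > 1)

Inconclusive (lim aₙ = 0; need another test)


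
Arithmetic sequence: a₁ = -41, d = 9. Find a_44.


aₙ = a₁ + (n-1)d
= -41 + (44-1)×9
= -41 + 387
= 346

a_44 = 346


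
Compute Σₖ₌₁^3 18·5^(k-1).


Sₙ = 18×(5^3 - 1)/(5 - 1)
= 18×(125 - 1)/4
= 18×124/4
= 558

S_3 = 558


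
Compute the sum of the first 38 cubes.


n(n+1)/2 = 38×39/2 = 741
Σk³ = 741² = 549081

Σk³ = 549081


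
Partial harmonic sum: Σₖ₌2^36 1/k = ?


Σₖ₌2^36 1/k = 1/2 + 1/3 + 1/4 + ... + 1/36
= 41674329717109/13127595717600
≈ 3.1746

Sum = 41674329717109/13127595717600 ≈ 3.1746


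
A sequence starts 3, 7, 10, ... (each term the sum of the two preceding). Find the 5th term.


Computing iteratively: 3, 7, 10, 17, 27
a_5 = 27

a_5 = 27


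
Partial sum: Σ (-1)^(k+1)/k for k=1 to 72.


S = 1 - 1/2 + 1/3 - 1/4 + 1/5 - 1/6 + 1/7 - 1/8 ± ...
= 0.6863
(Full series converges to +ln(2) ≈ +0.6931)

S_72 = 0.6863


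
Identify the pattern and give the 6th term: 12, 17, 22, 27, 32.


Pattern: arithmetic (d=5)
Terms: 12, 17, 22, 27, 32
Next term = 37

Next term = 37
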